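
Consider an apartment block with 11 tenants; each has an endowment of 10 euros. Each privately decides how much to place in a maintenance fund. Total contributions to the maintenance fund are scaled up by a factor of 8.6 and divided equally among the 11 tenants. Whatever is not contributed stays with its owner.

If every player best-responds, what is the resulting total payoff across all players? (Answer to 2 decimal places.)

110.00 euros

Each contributed unit returns 8.6/11 = 0.7818 to its contributor — below 1 — so contributing 0 is dominant for every player. At the Nash equilibrium everyone keeps their 10, and the group total is 11 × 10 = 110.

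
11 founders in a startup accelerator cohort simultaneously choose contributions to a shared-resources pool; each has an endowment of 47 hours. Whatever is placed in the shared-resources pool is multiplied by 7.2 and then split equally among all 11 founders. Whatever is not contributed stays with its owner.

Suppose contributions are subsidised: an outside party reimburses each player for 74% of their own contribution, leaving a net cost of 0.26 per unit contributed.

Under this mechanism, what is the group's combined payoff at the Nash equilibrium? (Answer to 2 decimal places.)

Under the mechanism each unit contributed yields (7.2/11) / 0.26 = 2.5175 back to its contributor per unit of net cost, which exceeds 1, making full contribution the dominant choice for everyone.
So the Nash equilibrium is full contribution by all 11; the group earns 11 × (47 × 0.74 + 7.2 × 47) = 4104.98.

4104.98 hours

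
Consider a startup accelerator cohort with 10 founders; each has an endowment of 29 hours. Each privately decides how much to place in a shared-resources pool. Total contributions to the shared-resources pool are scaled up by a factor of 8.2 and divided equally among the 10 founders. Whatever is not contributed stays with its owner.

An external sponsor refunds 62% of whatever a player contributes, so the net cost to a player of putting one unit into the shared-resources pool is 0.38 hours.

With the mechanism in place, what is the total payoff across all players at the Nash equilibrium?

With the mechanism, a contributed unit returns (8.2/10) / 0.38 = 2.1579 per unit of net cost to the contributor — now above 1 — so contributing fully is weakly dominant for every player.
At the Nash equilibrium everyone contributes 29. Group total payoff = 10 × (29 × 0.62 + 8.2 × 29) = 2557.80.

2557.80 hours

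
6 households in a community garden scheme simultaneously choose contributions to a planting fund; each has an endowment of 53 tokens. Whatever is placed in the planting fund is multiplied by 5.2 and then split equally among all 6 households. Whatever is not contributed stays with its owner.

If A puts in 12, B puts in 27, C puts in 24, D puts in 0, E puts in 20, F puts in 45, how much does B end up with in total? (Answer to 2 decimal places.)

Total contributed: 12 + 27 + 24 + 0 + 20 + 45 = 128.
Each receives 5.2 × 128 / 6 = 110.93 from the planting fund.
B keeps 53 − 27 = 26, so B's payoff is 26 + 110.93 = 136.93.

136.93 tokens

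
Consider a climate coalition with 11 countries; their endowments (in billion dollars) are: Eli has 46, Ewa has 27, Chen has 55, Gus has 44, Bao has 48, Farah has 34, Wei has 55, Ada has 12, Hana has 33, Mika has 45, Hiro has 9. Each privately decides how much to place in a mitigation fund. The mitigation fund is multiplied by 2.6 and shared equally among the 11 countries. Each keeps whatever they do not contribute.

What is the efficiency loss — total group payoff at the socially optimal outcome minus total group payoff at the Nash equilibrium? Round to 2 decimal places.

652.80 billion dollars

The private return per contributed unit is 2.6/11 = 0.2364 < 1 for every player regardless of endowment, so the Nash equilibrium is zero contribution and the group total is Σ E_j = 46 + 27 + 55 + 44 + 48 + 34 + 55 + 12 + 33 + 45 + 9 = 408.
Each contributed unit returns 2.600 to the group, so the social optimum is full contribution by everyone: group total = 2.600 × 408 = 1060.80.
Efficiency loss = (2.600 − 1) × 408 = 652.80.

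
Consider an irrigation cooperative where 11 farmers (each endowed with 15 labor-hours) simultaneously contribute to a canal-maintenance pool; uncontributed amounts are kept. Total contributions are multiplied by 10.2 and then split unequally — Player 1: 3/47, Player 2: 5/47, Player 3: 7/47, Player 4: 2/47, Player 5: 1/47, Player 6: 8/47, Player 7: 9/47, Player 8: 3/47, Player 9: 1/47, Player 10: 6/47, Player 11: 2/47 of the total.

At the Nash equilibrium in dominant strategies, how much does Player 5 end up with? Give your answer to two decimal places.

31.28 labor-hours

Each unit j contributes comes back to j as 10.2 × (j's share), so j prefers to contribute only if that share exceeds 1/10.2 = 0.0980; otherwise keeping the unit dominates.
Player 2, Player 3, Player 6, Player 7 and Player 10 are above the threshold, contributing 15 each; the remaining 6 contribute 0. Total contributed: 75.
Player 5 keeps 15 and receives 10.2 × 75 × 1/47 = 16.28 from the canal-maintenance pool, for a payoff of 31.28.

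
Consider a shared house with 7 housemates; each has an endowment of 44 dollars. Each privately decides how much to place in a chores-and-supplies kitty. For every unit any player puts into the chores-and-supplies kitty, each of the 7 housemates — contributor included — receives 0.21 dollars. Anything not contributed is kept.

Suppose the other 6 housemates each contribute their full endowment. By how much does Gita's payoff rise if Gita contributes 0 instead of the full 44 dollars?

34.76 dollars

Switching from a contribution of 44 to 0 lets Gita keep an extra 44 dollars, but lowers the chores-and-supplies kitty by 44, which costs Gita their own share of that drop: 0.21 × 44 = 9.24.
Net gain = 44 − 9.24 = 34.76. The private return per contributed unit (0.21) is below 1, so free-riding is indeed the best response regardless of what the others do.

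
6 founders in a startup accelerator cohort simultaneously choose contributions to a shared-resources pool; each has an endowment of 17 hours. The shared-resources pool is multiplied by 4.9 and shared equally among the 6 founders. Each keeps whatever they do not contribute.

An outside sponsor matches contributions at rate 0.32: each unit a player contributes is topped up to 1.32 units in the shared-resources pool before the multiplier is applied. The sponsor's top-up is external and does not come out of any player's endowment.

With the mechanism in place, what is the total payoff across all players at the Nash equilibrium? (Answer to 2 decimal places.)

659.74 hours

The effective private return per unit is now 4.9 × 1.32 / 6 = 1.0780 > 1, so every player's dominant strategy flips to full contribution.
At the Nash equilibrium everyone contributes 17. Group total payoff = 4.9 × 1.32 × 102 = 659.74.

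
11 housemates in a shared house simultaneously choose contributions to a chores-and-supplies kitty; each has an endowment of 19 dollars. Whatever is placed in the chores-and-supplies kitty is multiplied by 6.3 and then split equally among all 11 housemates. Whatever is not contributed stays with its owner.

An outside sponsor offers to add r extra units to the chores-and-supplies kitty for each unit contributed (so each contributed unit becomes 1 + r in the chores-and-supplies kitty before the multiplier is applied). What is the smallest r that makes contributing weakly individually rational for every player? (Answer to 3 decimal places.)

0.746

With matching at rate r, one contributed unit becomes (1 + r) in the chores-and-supplies kitty and returns 6.3 × (1 + r) / 11 to the contributor.
Setting this equal to 1: 1 + r = 11/6.3 = 1.7460.
So the minimum matching rate is r = 1.7460 − 1 = 0.746.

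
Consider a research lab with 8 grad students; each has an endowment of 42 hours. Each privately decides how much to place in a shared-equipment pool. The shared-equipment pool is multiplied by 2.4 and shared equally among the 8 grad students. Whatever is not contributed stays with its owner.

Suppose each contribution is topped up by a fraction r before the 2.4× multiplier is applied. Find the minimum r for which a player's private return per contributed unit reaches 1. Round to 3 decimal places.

2.333

With matching at rate r, one contributed unit becomes (1 + r) in the shared-equipment pool and returns 2.4 × (1 + r) / 8 to the contributor.
Setting this equal to 1: 1 + r = 8/2.4 = 3.3333.
So the minimum matching rate is r = 3.3333 − 1 = 2.333.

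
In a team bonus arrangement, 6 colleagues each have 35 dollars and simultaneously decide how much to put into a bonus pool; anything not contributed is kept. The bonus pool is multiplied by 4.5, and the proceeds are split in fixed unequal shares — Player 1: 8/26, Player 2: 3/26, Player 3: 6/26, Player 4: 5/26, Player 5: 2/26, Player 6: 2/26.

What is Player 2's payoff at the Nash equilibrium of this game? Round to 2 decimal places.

For player j, contributing a unit is worthwhile iff 4.5 × (j's share) ≥ 1, i.e. iff j's share is at least 0.2222.
Player 1 and Player 3 clear that bar, contributing 35 each; the remaining 4 contribute 0. Total contributed: 70.
Player 2 keeps 35 and receives 4.5 × 70 × 3/26 = 36.35 from the bonus pool, for a payoff of 71.35.

71.35 dollars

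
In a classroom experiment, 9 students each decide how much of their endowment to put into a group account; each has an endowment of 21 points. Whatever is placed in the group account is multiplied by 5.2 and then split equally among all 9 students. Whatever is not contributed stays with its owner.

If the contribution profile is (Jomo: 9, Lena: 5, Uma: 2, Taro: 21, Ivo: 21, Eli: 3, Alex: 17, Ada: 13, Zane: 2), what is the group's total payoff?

Total contributed: 9 + 5 + 2 + 21 + 21 + 3 + 17 + 13 + 2 = 93; total kept: 9 × 21 − 93 = 96.
The group account pays out 5.2 × 93 = 483.60 in aggregate.
Group total = 96 + 483.60 = 579.60.

579.60 points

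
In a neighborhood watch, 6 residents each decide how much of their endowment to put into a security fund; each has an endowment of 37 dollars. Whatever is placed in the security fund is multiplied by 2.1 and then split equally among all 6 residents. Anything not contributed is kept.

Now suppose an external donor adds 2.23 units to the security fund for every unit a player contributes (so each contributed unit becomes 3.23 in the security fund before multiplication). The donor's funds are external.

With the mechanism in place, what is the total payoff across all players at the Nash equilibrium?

1505.83 dollars

With the mechanism, a contributed unit returns 2.1 × 3.23 / 6 = 1.1305 per unit of net cost to the contributor — now above 1 — so contributing fully is weakly dominant for every player.
At the Nash equilibrium everyone contributes 37. Group total payoff = 2.1 × 3.23 × 222 = 1505.83.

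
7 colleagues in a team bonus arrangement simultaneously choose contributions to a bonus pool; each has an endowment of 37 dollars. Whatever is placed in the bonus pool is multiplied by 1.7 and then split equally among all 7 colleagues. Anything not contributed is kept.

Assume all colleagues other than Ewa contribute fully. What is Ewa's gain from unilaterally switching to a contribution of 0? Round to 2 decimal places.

Switching from a contribution of 37 to 0 lets Ewa keep an extra 37 dollars, but lowers the bonus pool by 37, which costs Ewa their own share of that drop: 1.7/7 × 37 = 8.99.
Net gain = 37 − 8.99 = 28.01. The private return per contributed unit (0.2429) is below 1, so free-riding is indeed the best response regardless of what the others do.

28.01 dollars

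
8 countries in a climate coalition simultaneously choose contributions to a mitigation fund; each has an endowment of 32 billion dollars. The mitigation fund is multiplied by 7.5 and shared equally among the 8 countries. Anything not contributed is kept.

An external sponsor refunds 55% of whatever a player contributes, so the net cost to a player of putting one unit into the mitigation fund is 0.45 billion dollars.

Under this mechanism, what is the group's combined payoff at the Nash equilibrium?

Under the mechanism each unit contributed yields (7.5/8) / 0.45 = 2.0833 back to its contributor per unit of net cost, which exceeds 1, making full contribution the dominant choice for everyone.
At the Nash equilibrium everyone contributes 32. Group total payoff = 8 × (32 × 0.55 + 7.5 × 32) = 2060.80.

2060.80 billion dollars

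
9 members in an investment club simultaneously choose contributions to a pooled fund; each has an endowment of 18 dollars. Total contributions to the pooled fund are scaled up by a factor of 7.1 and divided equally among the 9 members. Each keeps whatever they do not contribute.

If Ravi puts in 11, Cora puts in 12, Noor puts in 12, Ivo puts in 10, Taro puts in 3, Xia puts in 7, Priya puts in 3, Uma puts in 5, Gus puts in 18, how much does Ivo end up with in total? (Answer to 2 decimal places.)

71.90 dollars

Total contributed: 11 + 12 + 12 + 10 + 3 + 7 + 3 + 5 + 18 = 81.
Each receives 7.1 × 81 / 9 = 63.90 from the pooled fund.
Ivo keeps 18 − 10 = 8, so Ivo's payoff is 8 + 63.90 = 71.90.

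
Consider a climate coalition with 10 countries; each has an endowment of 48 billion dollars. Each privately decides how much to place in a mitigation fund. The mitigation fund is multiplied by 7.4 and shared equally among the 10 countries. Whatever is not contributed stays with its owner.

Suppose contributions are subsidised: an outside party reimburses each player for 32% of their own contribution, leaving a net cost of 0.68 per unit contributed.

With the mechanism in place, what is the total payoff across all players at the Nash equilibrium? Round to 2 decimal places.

3705.60 billion dollars

Under the mechanism each unit contributed yields (7.4/10) / 0.68 = 1.0882 back to its contributor per unit of net cost, which exceeds 1, making full contribution the dominant choice for everyone.
So the Nash equilibrium is full contribution by all 10; the group earns 10 × (48 × 0.32 + 7.4 × 48) = 3705.60.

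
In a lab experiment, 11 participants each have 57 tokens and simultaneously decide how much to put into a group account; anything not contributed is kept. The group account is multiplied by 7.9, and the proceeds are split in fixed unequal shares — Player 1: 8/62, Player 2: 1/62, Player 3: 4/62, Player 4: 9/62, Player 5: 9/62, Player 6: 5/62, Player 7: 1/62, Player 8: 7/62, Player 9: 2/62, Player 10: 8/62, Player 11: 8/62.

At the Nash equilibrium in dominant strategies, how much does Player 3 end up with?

Player j's private return per contributed unit is 7.9 × (j's share). Contributing is weakly dominant for j when that share is at least 1/7.9 = 0.1266, and contributing 0 is dominant otherwise.
The shares above 0.1266 belong to Player 1, Player 4, Player 5, Player 10 and Player 11, contributing 57 each; the remaining 6 contribute 0. Total contributed: 285.
Player 3 keeps 57 and receives 7.9 × 285 × 4/62 = 145.26 from the group account, for a payoff of 202.26.

202.26 tokens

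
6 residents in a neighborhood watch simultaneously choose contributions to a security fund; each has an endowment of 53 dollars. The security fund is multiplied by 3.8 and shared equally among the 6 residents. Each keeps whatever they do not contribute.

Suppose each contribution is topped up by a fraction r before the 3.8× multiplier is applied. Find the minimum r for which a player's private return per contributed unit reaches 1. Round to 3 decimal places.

0.579

With matching at rate r, one contributed unit becomes (1 + r) in the security fund and returns 3.8 × (1 + r) / 6 to the contributor.
Setting this equal to 1: 1 + r = 6/3.8 = 1.5789.
So the minimum matching rate is r = 1.5789 − 1 = 0.579.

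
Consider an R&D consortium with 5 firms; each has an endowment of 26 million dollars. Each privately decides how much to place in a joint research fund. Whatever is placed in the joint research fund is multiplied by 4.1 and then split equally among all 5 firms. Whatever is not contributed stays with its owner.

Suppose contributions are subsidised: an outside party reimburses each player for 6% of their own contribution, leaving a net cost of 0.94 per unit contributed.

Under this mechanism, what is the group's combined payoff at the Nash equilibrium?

130.00 million dollars

The effective private return is (4.1/5) / 0.94 = 0.8723, which is still under 1, so the mechanism doesn't change anyone's dominant strategy: zero contribution.
Everyone keeps their endowment and the group total is 5 × 26 = 130.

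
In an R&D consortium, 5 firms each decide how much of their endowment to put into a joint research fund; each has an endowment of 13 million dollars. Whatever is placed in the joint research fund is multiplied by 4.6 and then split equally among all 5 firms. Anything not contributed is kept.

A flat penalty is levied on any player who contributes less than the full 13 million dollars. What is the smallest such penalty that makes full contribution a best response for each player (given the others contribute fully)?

Given the others contribute fully, the best deviation is to contribute 0 (any partial contribution still incurs the fine and gives up units whose private return 0.9200 is below 1).
Deviating from 13 to 0 saves 13 million dollars but forfeits the deviator's share of the drop in the joint research fund: 4.6/5 × 13 = 11.96.
So the deviation gain is 13 − 11.96 = 1.04, and the fine must be at least 1.04 million dollars to wipe it out.

1.04 million dollars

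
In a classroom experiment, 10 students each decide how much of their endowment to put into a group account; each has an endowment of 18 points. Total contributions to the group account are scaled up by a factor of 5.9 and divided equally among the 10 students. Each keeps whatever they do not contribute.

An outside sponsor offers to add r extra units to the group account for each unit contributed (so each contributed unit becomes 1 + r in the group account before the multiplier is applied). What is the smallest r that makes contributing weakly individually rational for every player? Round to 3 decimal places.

With matching at rate r, one contributed unit becomes (1 + r) in the group account and returns 5.9 × (1 + r) / 10 to the contributor.
Setting this equal to 1: 1 + r = 10/5.9 = 1.6949.
So the minimum matching rate is r = 1.6949 − 1 = 0.695.

0.695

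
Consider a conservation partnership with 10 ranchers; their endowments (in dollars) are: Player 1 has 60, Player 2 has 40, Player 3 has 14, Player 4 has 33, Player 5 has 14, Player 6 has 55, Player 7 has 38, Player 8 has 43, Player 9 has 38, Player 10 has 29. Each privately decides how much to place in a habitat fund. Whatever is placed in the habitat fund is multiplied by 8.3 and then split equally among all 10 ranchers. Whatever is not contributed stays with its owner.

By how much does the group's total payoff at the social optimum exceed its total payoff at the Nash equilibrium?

2657.20 dollars

The private return per contributed unit is 8.3/10 = 0.8300 < 1 for every player regardless of endowment, so the Nash equilibrium is zero contribution and the group total is Σ E_j = 60 + 40 + 14 + 33 + 14 + 55 + 38 + 43 + 38 + 29 = 364.
Each contributed unit returns 8.300 to the group, so the social optimum is full contribution by everyone: group total = 8.300 × 364 = 3021.20.
Efficiency loss = (8.300 − 1) × 364 = 2657.20.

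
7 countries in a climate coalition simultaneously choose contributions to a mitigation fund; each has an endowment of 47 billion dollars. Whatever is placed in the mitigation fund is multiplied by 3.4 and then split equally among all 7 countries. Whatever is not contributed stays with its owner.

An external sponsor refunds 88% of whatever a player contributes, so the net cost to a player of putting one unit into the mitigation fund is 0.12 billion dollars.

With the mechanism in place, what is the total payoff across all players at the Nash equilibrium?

With the mechanism, a contributed unit returns (3.4/7) / 0.12 = 4.0476 per unit of net cost to the contributor — now above 1 — so contributing fully is weakly dominant for every player.
So the Nash equilibrium is full contribution by all 7; the group earns 7 × (47 × 0.88 + 3.4 × 47) = 1408.12.

1408.12 billion dollars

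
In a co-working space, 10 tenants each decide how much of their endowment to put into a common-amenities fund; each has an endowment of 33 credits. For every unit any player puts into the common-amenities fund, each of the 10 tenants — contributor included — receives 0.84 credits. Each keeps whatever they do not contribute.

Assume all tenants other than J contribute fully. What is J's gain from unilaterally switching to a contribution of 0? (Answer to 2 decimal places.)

5.28 credits

Switching from a contribution of 33 to 0 lets J keep an extra 33 credits, but lowers the common-amenities fund by 33, which costs J their own share of that drop: 0.84 × 33 = 27.72.
Net gain = 33 − 27.72 = 5.28. The private return per contributed unit (0.84) is below 1, so free-riding is indeed the best response regardless of what the others do.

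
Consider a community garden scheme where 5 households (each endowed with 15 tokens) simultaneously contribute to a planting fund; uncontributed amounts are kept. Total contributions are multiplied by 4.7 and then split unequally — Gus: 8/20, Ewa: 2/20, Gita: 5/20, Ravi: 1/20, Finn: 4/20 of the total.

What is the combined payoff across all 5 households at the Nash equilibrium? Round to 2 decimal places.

186.00 tokens

A player with share s gets back 4.7·s per unit contributed, so full contribution is dominant for anyone with s > 1/4.7 = 0.2128 and zero contribution is dominant for anyone below.
The shares above 0.2128 belong to Gus and Gita, contributing 15 each; the remaining 3 contribute 0. Total contributed: 30.
The planting fund pays out 4.7 × 30 = 141.00 in total (split across the unequal shares, but the aggregate is all that matters for the group sum).
The 3 free-riders keep 15 each, adding 45. Group total = 45 + 141.00 = 186.00.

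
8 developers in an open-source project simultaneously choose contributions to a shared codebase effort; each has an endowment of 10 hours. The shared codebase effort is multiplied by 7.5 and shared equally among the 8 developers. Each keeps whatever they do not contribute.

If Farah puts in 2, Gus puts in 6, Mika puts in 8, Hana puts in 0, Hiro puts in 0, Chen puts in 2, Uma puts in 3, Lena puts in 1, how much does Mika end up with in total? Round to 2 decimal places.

22.63 hours

Total contributed: 2 + 6 + 8 + 0 + 0 + 2 + 3 + 1 = 22.
Each receives 7.5 × 22 / 8 = 20.63 from the shared codebase effort.
Mika keeps 10 − 8 = 2, so Mika's payoff is 2 + 20.63 = 22.63.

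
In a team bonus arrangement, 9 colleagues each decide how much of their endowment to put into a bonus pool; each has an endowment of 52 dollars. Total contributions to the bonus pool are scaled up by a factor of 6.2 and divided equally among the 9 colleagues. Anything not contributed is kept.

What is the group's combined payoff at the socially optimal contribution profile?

Each contributed unit returns 6.200 to the group as a whole (0.6889 to each of 9 players), which exceeds 1, so the social optimum is full contribution: group total = 6.200 × 468 = 2901.60.

2901.60 dollars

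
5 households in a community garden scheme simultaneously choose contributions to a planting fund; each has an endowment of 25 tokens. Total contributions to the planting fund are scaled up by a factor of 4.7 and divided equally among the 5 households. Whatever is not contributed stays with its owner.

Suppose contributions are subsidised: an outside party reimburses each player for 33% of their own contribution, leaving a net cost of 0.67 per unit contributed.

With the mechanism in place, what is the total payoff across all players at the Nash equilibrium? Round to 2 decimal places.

With the mechanism, a contributed unit returns (4.7/5) / 0.67 = 1.4030 per unit of net cost to the contributor — now above 1 — so contributing fully is weakly dominant for every player.
So the Nash equilibrium is full contribution by all 5; the group earns 5 × (25 × 0.33 + 4.7 × 25) = 628.75.

628.75 tokens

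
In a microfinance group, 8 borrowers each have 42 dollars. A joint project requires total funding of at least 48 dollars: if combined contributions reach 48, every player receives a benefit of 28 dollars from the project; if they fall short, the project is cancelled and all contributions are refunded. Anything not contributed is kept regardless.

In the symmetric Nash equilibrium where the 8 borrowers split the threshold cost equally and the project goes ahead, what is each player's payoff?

64 dollars

Equal share of the threshold: 48/8 = 6.
At this profile no one gains by cutting their contribution: any cut drops the total below 48, the project is cancelled, contributions are refunded, and the deviator ends with 42, which is less than 42 − 6 + 28 = 64. Contributing more than 6 just wastes the excess. So contributing exactly 6 is a best response.
Each player's payoff: 42 − 6 + 28 = 64.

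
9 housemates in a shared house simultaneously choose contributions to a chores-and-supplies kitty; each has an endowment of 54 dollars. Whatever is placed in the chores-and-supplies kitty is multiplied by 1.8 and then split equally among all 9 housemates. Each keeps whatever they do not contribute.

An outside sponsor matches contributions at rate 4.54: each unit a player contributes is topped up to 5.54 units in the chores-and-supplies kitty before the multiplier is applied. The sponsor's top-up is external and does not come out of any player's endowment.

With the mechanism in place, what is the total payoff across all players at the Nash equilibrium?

The effective private return per unit is now 1.8 × 5.54 / 9 = 1.1080 > 1, so every player's dominant strategy flips to full contribution.
At the Nash equilibrium everyone contributes 54. Group total payoff = 1.8 × 5.54 × 486 = 4846.39.

4846.39 dollars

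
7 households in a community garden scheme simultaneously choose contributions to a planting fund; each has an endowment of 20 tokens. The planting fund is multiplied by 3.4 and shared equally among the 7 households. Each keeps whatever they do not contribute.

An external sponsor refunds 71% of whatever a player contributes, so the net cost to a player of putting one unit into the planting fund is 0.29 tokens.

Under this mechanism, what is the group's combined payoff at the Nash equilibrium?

575.40 tokens

With the mechanism, a contributed unit returns (3.4/7) / 0.29 = 1.6749 per unit of net cost to the contributor — now above 1 — so contributing fully is weakly dominant for every player.
So the Nash equilibrium is full contribution by all 7; the group earns 7 × (20 × 0.71 + 3.4 × 20) = 575.40.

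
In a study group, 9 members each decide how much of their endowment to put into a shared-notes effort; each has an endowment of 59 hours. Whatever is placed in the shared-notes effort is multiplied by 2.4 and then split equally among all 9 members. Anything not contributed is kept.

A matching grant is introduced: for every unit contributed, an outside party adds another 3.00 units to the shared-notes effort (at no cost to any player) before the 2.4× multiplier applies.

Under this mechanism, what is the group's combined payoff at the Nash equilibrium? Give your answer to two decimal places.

Under the mechanism each unit contributed yields 2.4 × 4.00 / 9 = 1.0667 back to its contributor per unit of net cost, which exceeds 1, making full contribution the dominant choice for everyone.
At the Nash equilibrium everyone contributes 59. Group total payoff = 2.4 × 4.00 × 531 = 5097.60.

5097.60 hours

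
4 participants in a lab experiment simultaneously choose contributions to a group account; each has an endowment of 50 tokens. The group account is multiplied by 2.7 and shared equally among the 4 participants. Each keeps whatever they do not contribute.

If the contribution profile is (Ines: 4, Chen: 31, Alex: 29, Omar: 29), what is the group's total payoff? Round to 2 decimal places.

Total contributed: 4 + 31 + 29 + 29 = 93; total kept: 4 × 50 − 93 = 107.
The group account pays out 2.7 × 93 = 251.10 in aggregate.
Group total = 107 + 251.10 = 358.10.

358.10 tokens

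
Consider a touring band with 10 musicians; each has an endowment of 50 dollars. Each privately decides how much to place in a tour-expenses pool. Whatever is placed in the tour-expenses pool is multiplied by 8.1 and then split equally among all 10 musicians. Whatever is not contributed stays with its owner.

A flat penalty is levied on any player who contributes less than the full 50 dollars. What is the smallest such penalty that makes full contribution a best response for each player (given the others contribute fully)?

Given the others contribute fully, the best deviation is to contribute 0 (any partial contribution still incurs the fine and gives up units whose private return 0.8100 is below 1).
Deviating from 50 to 0 saves 50 dollars but forfeits the deviator's share of the drop in the tour-expenses pool: 8.1/10 × 50 = 40.50.
So the deviation gain is 50 − 40.50 = 9.50, and the fine must be at least 9.50 dollars to wipe it out.

9.50 dollars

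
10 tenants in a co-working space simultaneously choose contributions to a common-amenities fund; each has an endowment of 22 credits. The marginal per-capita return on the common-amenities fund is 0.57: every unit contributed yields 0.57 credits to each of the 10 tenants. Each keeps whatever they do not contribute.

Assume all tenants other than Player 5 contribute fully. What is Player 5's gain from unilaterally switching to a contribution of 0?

Switching from a contribution of 22 to 0 lets Player 5 keep an extra 22 credits, but lowers the common-amenities fund by 22, which costs Player 5 their own share of that drop: 0.57 × 22 = 12.54.
Net gain = 22 − 12.54 = 9.46. The private return per contributed unit (0.57) is below 1, so free-riding is indeed the best response regardless of what the others do.

9.46 credits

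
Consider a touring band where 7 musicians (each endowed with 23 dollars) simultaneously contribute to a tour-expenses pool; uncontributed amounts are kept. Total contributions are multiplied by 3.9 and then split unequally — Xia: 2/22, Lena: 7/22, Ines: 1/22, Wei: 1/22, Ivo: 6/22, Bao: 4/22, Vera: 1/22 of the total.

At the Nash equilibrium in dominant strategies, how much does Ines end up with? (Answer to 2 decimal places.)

Player j's private return per contributed unit is 3.9 × (j's share). Contributing is weakly dominant for j when that share is at least 1/3.9 = 0.2564, and contributing 0 is dominant otherwise.
Lena and Ivo are above the threshold, contributing 23 each; the remaining 5 contribute 0. Total contributed: 46.
Ines keeps 23 and receives 3.9 × 46 × 1/22 = 8.15 from the tour-expenses pool, for a payoff of 31.15.

31.15 dollars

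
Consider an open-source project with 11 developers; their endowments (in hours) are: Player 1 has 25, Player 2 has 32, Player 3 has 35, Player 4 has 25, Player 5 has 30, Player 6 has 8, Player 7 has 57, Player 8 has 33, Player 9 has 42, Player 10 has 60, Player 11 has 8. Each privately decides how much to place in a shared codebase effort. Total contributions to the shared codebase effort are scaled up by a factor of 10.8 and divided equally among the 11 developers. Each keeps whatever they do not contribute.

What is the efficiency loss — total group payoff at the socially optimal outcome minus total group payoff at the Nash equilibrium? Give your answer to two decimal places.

3479.00 hours

The private return per contributed unit is 10.8/11 = 0.9818 < 1 for every player regardless of endowment, so the Nash equilibrium is zero contribution and the group total is Σ E_j = 25 + 32 + 35 + 25 + 30 + 8 + 57 + 33 + 42 + 60 + 8 = 355.
Each contributed unit returns 10.800 to the group, so the social optimum is full contribution by everyone: group total = 10.800 × 355 = 3834.00.
Efficiency loss = (10.800 − 1) × 355 = 3479.00.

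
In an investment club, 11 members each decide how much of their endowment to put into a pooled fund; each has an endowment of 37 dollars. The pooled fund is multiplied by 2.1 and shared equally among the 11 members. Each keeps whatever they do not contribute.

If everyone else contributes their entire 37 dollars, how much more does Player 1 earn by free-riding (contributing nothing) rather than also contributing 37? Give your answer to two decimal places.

29.94 dollars

Switching from a contribution of 37 to 0 lets Player 1 keep an extra 37 dollars, but lowers the pooled fund by 37, which costs Player 1 their own share of that drop: 2.1/11 × 37 = 7.06.
Net gain = 37 − 7.06 = 29.94. The private return per contributed unit (0.1909) is below 1, so free-riding is indeed the best response regardless of what the others do.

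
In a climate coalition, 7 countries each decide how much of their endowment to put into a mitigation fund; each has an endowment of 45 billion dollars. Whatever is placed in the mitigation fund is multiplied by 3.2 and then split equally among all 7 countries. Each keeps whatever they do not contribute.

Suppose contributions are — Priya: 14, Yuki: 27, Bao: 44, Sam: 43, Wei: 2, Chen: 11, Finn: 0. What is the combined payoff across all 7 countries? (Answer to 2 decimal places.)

625.20 billion dollars

Total contributed: 14 + 27 + 44 + 43 + 2 + 11 + 0 = 141; total kept: 7 × 45 − 141 = 174.
The mitigation fund pays out 3.2 × 141 = 451.20 in aggregate.
Group total = 174 + 451.20 = 625.20.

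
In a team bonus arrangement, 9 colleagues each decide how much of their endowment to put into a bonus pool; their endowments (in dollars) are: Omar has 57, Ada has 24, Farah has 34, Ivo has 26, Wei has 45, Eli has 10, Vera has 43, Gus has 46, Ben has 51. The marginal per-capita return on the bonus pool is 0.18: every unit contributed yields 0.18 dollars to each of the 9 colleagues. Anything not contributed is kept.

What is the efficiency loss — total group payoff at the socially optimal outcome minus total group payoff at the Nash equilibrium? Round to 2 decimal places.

208.32 dollars

The private return per contributed unit is 0.18 < 1 for everyone, so the Nash equilibrium is zero contribution and the group total is Σ E_j = 57 + 24 + 34 + 26 + 45 + 10 + 43 + 46 + 51 = 336.
Each contributed unit returns 1.620 to the group, so the social optimum is full contribution by everyone: group total = 1.620 × 336 = 544.32.
Efficiency loss = (1.620 − 1) × 336 = 208.32.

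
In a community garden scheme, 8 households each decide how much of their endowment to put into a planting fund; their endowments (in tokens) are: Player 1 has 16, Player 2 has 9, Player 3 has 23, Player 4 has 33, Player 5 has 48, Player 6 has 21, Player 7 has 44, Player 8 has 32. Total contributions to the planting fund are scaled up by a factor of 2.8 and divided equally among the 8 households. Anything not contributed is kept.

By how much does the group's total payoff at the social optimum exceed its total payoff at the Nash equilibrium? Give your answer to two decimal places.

406.80 tokens

The private return per contributed unit is 2.8/8 = 0.3500 < 1 for every player regardless of endowment, so the Nash equilibrium is zero contribution and the group total is Σ E_j = 16 + 9 + 23 + 33 + 48 + 21 + 44 + 32 = 226.
Each contributed unit returns 2.800 to the group, so the social optimum is full contribution by everyone: group total = 2.800 × 226 = 632.80.
Efficiency loss = (2.800 − 1) × 226 = 406.80.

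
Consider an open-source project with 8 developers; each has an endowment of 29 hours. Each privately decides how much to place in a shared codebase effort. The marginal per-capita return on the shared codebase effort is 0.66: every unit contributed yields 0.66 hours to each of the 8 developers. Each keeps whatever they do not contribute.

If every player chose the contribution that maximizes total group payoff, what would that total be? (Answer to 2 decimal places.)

1224.96 hours

Each contributed unit returns 5.280 to the group as a whole (0.66 to each of 8 players), which exceeds 1, so the social optimum is full contribution: group total = 5.280 × 232 = 1224.96.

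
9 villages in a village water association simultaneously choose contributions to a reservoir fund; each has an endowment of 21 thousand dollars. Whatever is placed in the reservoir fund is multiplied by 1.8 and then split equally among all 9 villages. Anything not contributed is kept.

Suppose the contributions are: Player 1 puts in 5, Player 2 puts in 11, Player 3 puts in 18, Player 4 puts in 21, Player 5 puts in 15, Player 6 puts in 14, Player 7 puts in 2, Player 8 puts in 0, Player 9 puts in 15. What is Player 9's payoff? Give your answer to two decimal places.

26.20 thousand dollars

Total contributed: 5 + 11 + 18 + 21 + 15 + 14 + 2 + 0 + 15 = 101.
Each receives 1.8 × 101 / 9 = 20.20 from the reservoir fund.
Player 9 keeps 21 − 15 = 6, so Player 9's payoff is 6 + 20.20 = 26.20.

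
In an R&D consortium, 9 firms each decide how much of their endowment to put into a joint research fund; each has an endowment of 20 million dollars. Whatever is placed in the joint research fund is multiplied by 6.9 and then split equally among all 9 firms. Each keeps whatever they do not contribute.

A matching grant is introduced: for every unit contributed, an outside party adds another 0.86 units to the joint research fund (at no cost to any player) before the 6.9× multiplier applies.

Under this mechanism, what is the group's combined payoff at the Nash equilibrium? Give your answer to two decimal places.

The effective private return per unit is now 6.9 × 1.86 / 9 = 1.4260 > 1, so every player's dominant strategy flips to full contribution.
At the Nash equilibrium everyone contributes 20. Group total payoff = 6.9 × 1.86 × 180 = 2310.12.

2310.12 million dollars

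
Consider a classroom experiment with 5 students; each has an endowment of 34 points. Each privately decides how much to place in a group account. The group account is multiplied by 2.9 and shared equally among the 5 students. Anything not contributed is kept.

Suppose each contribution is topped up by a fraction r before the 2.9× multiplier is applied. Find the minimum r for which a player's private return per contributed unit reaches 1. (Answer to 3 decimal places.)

With matching at rate r, one contributed unit becomes (1 + r) in the group account and returns 2.9 × (1 + r) / 5 to the contributor.
Setting this equal to 1: 1 + r = 5/2.9 = 1.7241.
So the minimum matching rate is r = 1.7241 − 1 = 0.724.

0.724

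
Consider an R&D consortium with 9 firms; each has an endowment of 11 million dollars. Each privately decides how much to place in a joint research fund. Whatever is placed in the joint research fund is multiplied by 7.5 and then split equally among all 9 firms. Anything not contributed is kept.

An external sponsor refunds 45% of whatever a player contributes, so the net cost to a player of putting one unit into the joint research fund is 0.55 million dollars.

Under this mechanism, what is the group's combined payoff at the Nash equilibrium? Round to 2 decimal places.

787.05 million dollars

Under the mechanism each unit contributed yields (7.5/9) / 0.55 = 1.5152 back to its contributor per unit of net cost, which exceeds 1, making full contribution the dominant choice for everyone.
So the Nash equilibrium is full contribution by all 9; the group earns 9 × (11 × 0.45 + 7.5 × 11) = 787.05.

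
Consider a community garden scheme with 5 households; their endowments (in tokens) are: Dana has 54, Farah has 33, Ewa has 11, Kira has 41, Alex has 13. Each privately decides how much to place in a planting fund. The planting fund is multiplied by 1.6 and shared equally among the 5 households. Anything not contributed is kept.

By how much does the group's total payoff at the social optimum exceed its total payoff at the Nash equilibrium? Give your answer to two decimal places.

The private return per contributed unit is 1.6/5 = 0.3200 < 1 for every player regardless of endowment, so the Nash equilibrium is zero contribution and the group total is Σ E_j = 54 + 33 + 11 + 41 + 13 = 152.
Each contributed unit returns 1.600 to the group, so the social optimum is full contribution by everyone: group total = 1.600 × 152 = 243.20.
Efficiency loss = (1.600 − 1) × 152 = 91.20.

91.20 tokens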